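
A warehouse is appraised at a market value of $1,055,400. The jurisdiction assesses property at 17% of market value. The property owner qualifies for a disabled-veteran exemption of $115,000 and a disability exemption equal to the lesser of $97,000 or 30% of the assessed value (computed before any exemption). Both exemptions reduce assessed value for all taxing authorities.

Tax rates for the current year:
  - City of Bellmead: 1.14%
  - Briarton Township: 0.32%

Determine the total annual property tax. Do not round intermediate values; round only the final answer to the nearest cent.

Assessed value = $1,055,400 × 0.17 = $179,418
Disability exemption = min($97,000, 30% × $179,418) = min($97,000, $53,825.4) = $53,825.4 (percentage binds)
Taxable value = $179,418 − $115,000 − $53,825.4 = $10,592.6
City of Bellmead: $10,592.6 × 0.0114 = $120.75564
Briarton Township: $10,592.6 × 0.0032 = $33.89632
Total = $154.65196

$154.65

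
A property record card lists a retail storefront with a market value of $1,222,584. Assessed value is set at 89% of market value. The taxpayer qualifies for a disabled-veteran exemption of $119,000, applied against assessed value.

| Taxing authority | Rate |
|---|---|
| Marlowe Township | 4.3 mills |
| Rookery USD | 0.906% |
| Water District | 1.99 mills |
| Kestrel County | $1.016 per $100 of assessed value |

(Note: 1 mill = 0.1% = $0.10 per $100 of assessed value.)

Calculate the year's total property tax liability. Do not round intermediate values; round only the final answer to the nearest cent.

Assessed value = $1,222,584 × 0.89 = $1,088,099.76
Taxable value = $1,088,099.76 − $119,000 = $969,099.76
Marlowe Township: $969,099.76 × 0.0043 = $4,167.128968
Rookery USD: $969,099.76 × 0.00906 = $8,780.0438256
Water District: $969,099.76 × 0.00199 = $1,928.5085224
Kestrel County: $969,099.76 × 0.01016 = $9,846.0535616
Total = $24,721.7348776

$24,721.73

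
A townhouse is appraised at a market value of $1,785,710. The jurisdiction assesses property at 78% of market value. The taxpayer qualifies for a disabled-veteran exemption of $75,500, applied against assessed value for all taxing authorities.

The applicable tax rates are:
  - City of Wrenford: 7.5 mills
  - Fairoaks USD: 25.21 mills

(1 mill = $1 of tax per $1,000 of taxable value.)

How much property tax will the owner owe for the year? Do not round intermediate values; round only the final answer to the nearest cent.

Assessed value = $1,785,710 × 0.78 = $1,392,853.8
Taxable value = $1,392,853.8 − $75,500 = $1,317,353.8
City of Wrenford: $1,317,353.8 × 0.0075 = $9,880.1535
Fairoaks USD: $1,317,353.8 × 0.02521 = $33,210.489298
Total = $9,880.1535 + $33,210.489298 = $43,090.642798

$43,090.64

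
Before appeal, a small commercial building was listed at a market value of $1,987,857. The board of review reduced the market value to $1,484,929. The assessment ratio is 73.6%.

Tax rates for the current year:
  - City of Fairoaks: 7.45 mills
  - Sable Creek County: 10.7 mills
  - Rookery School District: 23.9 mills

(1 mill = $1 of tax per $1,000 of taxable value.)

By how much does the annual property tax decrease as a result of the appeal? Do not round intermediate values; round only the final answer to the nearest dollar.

Old assessed value = $1,987,857 × 0.736 = $1,463,062.752
New assessed value = $1,484,929 × 0.736 = $1,092,907.744
Combined rate = 0.00745 + 0.0107 + 0.0239 = 0.04205
Old tax = $1,463,062.752 × 0.04205 = $61,521.7887216
New tax = $1,092,907.744 × 0.04205 = $45,956.7706352
Reduction = $61,521.7887216 − $45,956.7706352 = $15,565.0180864

$15,565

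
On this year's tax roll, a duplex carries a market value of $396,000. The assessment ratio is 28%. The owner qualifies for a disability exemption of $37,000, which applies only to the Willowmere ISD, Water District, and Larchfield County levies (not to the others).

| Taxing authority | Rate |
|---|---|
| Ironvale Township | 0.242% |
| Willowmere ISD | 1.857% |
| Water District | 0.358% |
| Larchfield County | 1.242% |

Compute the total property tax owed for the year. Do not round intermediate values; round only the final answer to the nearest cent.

$2,822.36

Assessed value = $396,000 × 0.28 = $110,880
Ironvale Township: $110,880 × 0.00242 = $268.3296
Willowmere ISD: ($110,880 − $37,000) × 0.01857 = $73,880 × 0.01857 = $1,371.9516
Water District: ($110,880 − $37,000) × 0.00358 = $73,880 × 0.00358 = $264.4904
Larchfield County: ($110,880 − $37,000) × 0.01242 = $73,880 × 0.01242 = $917.5896
Total = $2,822.3612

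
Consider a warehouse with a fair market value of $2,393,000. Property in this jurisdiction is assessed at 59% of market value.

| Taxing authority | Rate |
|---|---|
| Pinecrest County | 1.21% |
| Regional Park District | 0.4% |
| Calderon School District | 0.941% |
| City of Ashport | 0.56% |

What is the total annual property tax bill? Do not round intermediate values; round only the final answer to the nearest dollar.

$43,923

Assessed value = $2,393,000 × 0.59 = $1,411,870
Pinecrest County: $1,411,870 × 0.0121 = $17,083.627
Regional Park District: $1,411,870 × 0.004 = $5,647.48
Calderon School District: $1,411,870 × 0.00941 = $13,285.6967
City of Ashport: $1,411,870 × 0.0056 = $7,906.472
Total = $17,083.627 + $5,647.48 + $13,285.6967 + $7,906.472 = $43,923.2757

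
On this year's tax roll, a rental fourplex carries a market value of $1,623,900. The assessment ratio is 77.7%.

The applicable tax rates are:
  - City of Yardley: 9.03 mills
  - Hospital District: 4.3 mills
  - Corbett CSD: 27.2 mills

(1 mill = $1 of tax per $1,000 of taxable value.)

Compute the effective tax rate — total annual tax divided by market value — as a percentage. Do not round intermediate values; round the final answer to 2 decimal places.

3.15%

Assessed value = $1,623,900 × 0.777 = $1,261,770.3
City of Yardley: $1,261,770.3 × 0.00903 = $11,393.785809
Hospital District: $1,261,770.3 × 0.0043 = $5,425.61229
Corbett CSD: $1,261,770.3 × 0.0272 = $34,320.15216
Total tax = $51,139.550259
Effective rate = $51,139.550259 ÷ $1,623,900 = 3.15% of market value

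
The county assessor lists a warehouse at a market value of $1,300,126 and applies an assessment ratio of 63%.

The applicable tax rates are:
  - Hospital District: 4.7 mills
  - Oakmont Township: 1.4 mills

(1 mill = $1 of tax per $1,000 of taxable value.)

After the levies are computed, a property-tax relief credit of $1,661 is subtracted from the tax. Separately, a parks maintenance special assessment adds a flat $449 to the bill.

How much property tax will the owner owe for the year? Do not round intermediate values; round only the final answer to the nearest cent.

Assessed value = $1,300,126 × 0.63 = $819,079.38
Hospital District: $819,079.38 × 0.0047 = $3,849.673086
Oakmont Township: $819,079.38 × 0.0014 = $1,146.711132
Levies subtotal = $4,996.384218
After credit = $4,996.384218 − $1,661 = $3,335.384218
Total = $3,335.384218 + $449 = $3,784.384218

$3,784.38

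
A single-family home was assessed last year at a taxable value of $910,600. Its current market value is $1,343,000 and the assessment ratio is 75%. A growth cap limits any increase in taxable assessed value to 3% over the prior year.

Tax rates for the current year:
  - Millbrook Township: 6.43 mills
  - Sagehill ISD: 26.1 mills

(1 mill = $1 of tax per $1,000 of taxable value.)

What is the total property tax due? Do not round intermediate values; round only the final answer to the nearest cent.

Uncapped assessed value = $1,343,000 × 0.75 = $1,007,250
Cap limit = $910,600 × 1.03 = $937,918
Taxable assessed value = min($1,007,250, $937,918) = $937,918 (cap binds)
Millbrook Township: $937,918 × 0.00643 = $6,030.81274
Sagehill ISD: $937,918 × 0.0261 = $24,479.6598
Total = $30,510.47254

$30,510.47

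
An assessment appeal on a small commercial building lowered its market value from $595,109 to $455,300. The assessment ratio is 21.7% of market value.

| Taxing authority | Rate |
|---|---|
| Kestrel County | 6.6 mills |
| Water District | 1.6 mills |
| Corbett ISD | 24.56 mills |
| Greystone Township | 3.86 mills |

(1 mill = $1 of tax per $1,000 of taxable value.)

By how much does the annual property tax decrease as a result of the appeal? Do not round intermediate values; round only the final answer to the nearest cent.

Old assessed value = $595,109 × 0.217 = $129,138.653
New assessed value = $455,300 × 0.217 = $98,800.1
Combined rate = 0.0066 + 0.0016 + 0.02456 + 0.00386 = 0.03662
Old tax = $129,138.653 × 0.03662 = $4,729.05747286
New tax = $98,800.1 × 0.03662 = $3,618.059662
Reduction = $4,729.05747286 − $3,618.059662 = $1,110.99781086

$1,111.00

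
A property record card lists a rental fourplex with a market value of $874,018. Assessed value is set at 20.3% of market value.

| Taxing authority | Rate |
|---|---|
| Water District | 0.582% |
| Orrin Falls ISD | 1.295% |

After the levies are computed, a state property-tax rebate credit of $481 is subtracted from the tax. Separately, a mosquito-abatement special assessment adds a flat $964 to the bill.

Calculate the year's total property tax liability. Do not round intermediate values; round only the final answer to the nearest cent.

Assessed value = $874,018 × 0.203 = $177,425.654
Water District: $177,425.654 × 0.00582 = $1,032.61730628
Orrin Falls ISD: $177,425.654 × 0.01295 = $2,297.6622193
Levies subtotal = $3,330.27952558
After credit = $3,330.27952558 − $481 = $2,849.27952558
Total = $2,849.27952558 + $964 = $3,813.27952558

$3,813.28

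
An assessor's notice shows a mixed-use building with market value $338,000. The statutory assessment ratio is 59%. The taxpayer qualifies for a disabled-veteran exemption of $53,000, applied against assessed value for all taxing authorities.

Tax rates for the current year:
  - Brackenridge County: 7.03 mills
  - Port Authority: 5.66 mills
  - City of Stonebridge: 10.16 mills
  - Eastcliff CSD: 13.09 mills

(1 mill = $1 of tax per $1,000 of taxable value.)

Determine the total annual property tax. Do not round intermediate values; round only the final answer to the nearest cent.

Assessed value = $338,000 × 0.59 = $199,420
Taxable value = $199,420 − $53,000 = $146,420
Brackenridge County: $146,420 × 0.00703 = $1,029.3326
Port Authority: $146,420 × 0.00566 = $828.7372
City of Stonebridge: $146,420 × 0.01016 = $1,487.6272
Eastcliff CSD: $146,420 × 0.01309 = $1,916.6378
Total = $1,029.3326 + $828.7372 + $1,487.6272 + $1,916.6378 = $5,262.3348

$5,262.33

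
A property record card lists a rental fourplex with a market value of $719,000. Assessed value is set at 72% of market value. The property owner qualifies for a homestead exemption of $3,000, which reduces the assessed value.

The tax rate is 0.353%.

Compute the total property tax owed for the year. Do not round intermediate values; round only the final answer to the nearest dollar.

$1,817

Assessed value = $719,000 × 0.72 = $517,680
Taxable value = $517,680 − $3,000 = $514,680
Tax = $514,680 × 0.00353 = $1,816.8204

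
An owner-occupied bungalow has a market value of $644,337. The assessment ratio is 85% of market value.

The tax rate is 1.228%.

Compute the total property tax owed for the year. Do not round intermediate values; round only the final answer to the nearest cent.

$6,725.59

Assessed value = $644,337 × 0.85 = $547,686.45
Tax = $547,686.45 × 0.01228 = $6,725.589606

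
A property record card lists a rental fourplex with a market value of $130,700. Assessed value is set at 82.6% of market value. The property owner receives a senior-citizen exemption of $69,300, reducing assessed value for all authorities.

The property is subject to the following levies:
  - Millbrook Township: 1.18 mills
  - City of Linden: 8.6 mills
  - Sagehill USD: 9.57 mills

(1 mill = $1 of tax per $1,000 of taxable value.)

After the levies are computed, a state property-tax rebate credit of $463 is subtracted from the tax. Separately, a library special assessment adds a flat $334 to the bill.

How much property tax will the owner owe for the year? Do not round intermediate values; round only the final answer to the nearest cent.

$619.04

Assessed value = $130,700 × 0.826 = $107,958.2
Taxable value = $107,958.2 − $69,300 = $38,658.2
Millbrook Township: $38,658.2 × 0.00118 = $45.616676
City of Linden: $38,658.2 × 0.0086 = $332.46052
Sagehill USD: $38,658.2 × 0.00957 = $369.958974
Levies subtotal = $748.03617
After credit = $748.03617 − $463 = $285.03617
Total = $285.03617 + $334 = $619.03617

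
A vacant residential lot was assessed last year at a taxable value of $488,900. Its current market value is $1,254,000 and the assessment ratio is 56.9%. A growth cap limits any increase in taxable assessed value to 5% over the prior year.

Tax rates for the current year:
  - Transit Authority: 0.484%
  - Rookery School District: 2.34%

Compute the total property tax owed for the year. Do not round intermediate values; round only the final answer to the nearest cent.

$14,496.86

Uncapped assessed value = $1,254,000 × 0.569 = $713,526
Cap limit = $488,900 × 1.05 = $513,345
Taxable assessed value = min($713,526, $513,345) = $513,345 (cap binds)
Transit Authority: $513,345 × 0.00484 = $2,484.5898
Rookery School District: $513,345 × 0.0234 = $12,012.273
Total = $14,496.8628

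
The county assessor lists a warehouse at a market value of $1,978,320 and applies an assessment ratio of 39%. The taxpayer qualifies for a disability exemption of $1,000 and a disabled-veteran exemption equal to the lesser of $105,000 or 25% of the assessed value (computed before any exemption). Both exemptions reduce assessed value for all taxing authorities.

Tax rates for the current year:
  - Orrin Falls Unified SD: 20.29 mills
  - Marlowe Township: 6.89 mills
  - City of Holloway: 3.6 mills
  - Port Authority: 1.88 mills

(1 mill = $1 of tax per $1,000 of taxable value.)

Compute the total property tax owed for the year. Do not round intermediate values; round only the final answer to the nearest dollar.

Assessed value = $1,978,320 × 0.39 = $771,544.8
Disabled-veteran exemption = min($105,000, 25% × $771,544.8) = min($105,000, $192,886.2) = $105,000 (dollar cap binds)
Taxable value = $771,544.8 − $1,000 − $105,000 = $665,544.8
Orrin Falls Unified SD: $665,544.8 × 0.02029 = $13,503.903992
Marlowe Township: $665,544.8 × 0.00689 = $4,585.603672
City of Holloway: $665,544.8 × 0.0036 = $2,395.96128
Port Authority: $665,544.8 × 0.00188 = $1,251.224224
Total = $21,736.693168

$21,737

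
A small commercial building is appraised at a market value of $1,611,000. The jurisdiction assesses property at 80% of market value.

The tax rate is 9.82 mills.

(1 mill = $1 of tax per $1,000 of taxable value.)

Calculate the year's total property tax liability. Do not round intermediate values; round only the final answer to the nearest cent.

Assessed value = $1,611,000 × 0.8 = $1,288,800
Tax = $1,288,800 × 0.00982 = $12,656.016

$12,656.02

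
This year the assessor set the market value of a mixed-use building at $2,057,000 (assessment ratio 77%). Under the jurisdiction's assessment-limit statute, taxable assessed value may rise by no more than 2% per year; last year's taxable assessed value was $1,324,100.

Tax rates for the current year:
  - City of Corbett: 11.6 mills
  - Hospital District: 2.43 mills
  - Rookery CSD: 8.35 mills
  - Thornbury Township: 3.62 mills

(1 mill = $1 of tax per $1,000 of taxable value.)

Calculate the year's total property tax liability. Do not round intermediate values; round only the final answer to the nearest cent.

Uncapped assessed value = $2,057,000 × 0.77 = $1,583,890
Cap limit = $1,324,100 × 1.02 = $1,350,582
Taxable assessed value = min($1,583,890, $1,350,582) = $1,350,582 (cap binds)
City of Corbett: $1,350,582 × 0.0116 = $15,666.7512
Hospital District: $1,350,582 × 0.00243 = $3,281.91426
Rookery CSD: $1,350,582 × 0.00835 = $11,277.3597
Thornbury Township: $1,350,582 × 0.00362 = $4,889.10684
Total = $35,115.132

$35,115.13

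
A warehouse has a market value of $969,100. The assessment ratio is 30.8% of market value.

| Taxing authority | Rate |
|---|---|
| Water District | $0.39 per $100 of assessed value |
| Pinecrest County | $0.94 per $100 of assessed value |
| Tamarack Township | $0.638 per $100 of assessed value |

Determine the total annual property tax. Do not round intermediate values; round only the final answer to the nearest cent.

Assessed value = $969,100 × 0.308 = $298,482.8
Water District: $298,482.8 × 0.0039 = $1,164.08292
Pinecrest County: $298,482.8 × 0.0094 = $2,805.73832
Tamarack Township: $298,482.8 × 0.00638 = $1,904.320264
Total = $1,164.08292 + $2,805.73832 + $1,904.320264 = $5,874.141504

$5,874.14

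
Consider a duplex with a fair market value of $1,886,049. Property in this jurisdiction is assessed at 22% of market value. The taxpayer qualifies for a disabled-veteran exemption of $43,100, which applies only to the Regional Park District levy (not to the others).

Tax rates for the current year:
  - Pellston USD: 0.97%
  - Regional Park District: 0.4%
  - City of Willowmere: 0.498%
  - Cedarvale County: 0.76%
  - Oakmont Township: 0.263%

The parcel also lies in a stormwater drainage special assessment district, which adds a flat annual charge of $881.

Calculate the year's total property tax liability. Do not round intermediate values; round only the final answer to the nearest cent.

$12,704.25

Assessed value = $1,886,049 × 0.22 = $414,930.78
Pellston USD: $414,930.78 × 0.0097 = $4,024.828566
Regional Park District: ($414,930.78 − $43,100) × 0.004 = $371,830.78 × 0.004 = $1,487.32312
City of Willowmere: $414,930.78 × 0.00498 = $2,066.3552844
Cedarvale County: $414,930.78 × 0.0076 = $3,153.473928
Oakmont Township: $414,930.78 × 0.00263 = $1,091.2679514
Levies subtotal = $11,823.2488498
Total = $11,823.2488498 + $881 = $12,704.2488498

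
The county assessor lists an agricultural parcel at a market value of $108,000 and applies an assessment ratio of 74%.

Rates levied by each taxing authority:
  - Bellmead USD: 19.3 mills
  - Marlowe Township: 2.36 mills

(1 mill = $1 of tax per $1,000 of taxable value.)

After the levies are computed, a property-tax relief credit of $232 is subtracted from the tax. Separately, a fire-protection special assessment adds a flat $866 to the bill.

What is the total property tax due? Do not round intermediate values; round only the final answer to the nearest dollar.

Assessed value = $108,000 × 0.74 = $79,920
Bellmead USD: $79,920 × 0.0193 = $1,542.456
Marlowe Township: $79,920 × 0.00236 = $188.6112
Levies subtotal = $1,731.0672
After credit = $1,731.0672 − $232 = $1,499.0672
Total = $1,499.0672 + $866 = $2,365.0672

$2,365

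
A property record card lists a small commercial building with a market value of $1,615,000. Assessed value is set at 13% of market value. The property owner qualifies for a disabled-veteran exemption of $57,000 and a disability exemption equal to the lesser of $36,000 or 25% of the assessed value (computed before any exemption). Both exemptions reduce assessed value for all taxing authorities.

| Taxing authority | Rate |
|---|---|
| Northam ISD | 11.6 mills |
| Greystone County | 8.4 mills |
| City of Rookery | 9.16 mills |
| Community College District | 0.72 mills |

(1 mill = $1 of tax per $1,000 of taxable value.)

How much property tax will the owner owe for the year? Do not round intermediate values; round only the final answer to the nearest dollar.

$3,494

Assessed value = $1,615,000 × 0.13 = $209,950
Disability exemption = min($36,000, 25% × $209,950) = min($36,000, $52,487.5) = $36,000 (dollar cap binds)
Taxable value = $209,950 − $57,000 − $36,000 = $116,950
Northam ISD: $116,950 × 0.0116 = $1,356.62
Greystone County: $116,950 × 0.0084 = $982.38
City of Rookery: $116,950 × 0.00916 = $1,071.262
Community College District: $116,950 × 0.00072 = $84.204
Total = $3,494.466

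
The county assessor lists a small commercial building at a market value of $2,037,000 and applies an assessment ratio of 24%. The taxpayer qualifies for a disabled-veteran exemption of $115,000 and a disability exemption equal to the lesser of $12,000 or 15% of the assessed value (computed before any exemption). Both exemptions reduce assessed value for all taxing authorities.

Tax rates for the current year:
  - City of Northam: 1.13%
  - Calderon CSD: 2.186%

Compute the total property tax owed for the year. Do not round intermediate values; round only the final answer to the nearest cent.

Assessed value = $2,037,000 × 0.24 = $488,880
Disability exemption = min($12,000, 15% × $488,880) = min($12,000, $73,332) = $12,000 (dollar cap binds)
Taxable value = $488,880 − $115,000 − $12,000 = $361,880
City of Northam: $361,880 × 0.0113 = $4,089.244
Calderon CSD: $361,880 × 0.02186 = $7,910.6968
Total = $11,999.9408

$11,999.94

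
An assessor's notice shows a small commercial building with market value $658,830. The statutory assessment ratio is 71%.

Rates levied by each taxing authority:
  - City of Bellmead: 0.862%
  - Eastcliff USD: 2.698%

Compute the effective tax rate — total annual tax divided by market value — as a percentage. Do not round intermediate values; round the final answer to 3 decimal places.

Assessed value = $658,830 × 0.71 = $467,769.3
City of Bellmead: $467,769.3 × 0.00862 = $4,032.171366
Eastcliff USD: $467,769.3 × 0.02698 = $12,620.415714
Total tax = $16,652.58708
Effective rate = $16,652.58708 ÷ $658,830 = 2.528% of market value

2.528%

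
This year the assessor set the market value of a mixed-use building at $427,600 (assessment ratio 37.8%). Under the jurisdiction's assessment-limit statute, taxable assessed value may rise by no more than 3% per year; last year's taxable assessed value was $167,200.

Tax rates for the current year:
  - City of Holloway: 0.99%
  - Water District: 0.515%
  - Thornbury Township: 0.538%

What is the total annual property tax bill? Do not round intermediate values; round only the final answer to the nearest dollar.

$3,302

Uncapped assessed value = $427,600 × 0.378 = $161,632.8
Cap limit = $167,200 × 1.03 = $172,216
Taxable assessed value = min($161,632.8, $172,216) = $161,632.8 (cap does not bind)
City of Holloway: $161,632.8 × 0.0099 = $1,600.16472
Water District: $161,632.8 × 0.00515 = $832.40892
Thornbury Township: $161,632.8 × 0.00538 = $869.584464
Total = $3,302.158104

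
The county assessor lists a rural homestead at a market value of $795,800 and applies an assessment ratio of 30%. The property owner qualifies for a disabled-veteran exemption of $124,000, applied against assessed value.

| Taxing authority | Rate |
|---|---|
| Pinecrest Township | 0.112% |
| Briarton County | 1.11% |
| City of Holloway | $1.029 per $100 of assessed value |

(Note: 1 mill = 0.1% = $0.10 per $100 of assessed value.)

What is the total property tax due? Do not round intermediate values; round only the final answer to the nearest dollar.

Assessed value = $795,800 × 0.3 = $238,740
Taxable value = $238,740 − $124,000 = $114,740
Pinecrest Township: $114,740 × 0.00112 = $128.5088
Briarton County: $114,740 × 0.0111 = $1,273.614
City of Holloway: $114,740 × 0.01029 = $1,180.6746
Total = $2,582.7974

$2,583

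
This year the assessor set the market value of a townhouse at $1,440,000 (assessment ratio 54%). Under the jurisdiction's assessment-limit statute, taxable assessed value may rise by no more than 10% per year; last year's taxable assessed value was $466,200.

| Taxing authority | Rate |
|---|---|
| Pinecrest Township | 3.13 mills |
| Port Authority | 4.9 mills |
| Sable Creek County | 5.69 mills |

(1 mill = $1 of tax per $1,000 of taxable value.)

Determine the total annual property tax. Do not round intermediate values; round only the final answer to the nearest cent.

Uncapped assessed value = $1,440,000 × 0.54 = $777,600
Cap limit = $466,200 × 1.1 = $512,820
Taxable assessed value = min($777,600, $512,820) = $512,820 (cap binds)
Pinecrest Township: $512,820 × 0.00313 = $1,605.1266
Port Authority: $512,820 × 0.0049 = $2,512.818
Sable Creek County: $512,820 × 0.00569 = $2,917.9458
Total = $7,035.8904

$7,035.89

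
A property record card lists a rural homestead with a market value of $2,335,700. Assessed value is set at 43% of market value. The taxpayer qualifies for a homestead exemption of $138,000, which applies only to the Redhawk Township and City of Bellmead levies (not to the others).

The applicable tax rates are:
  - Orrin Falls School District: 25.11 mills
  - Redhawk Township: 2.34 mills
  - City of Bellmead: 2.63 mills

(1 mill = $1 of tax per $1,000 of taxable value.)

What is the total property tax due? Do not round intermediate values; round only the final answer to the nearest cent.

Assessed value = $2,335,700 × 0.43 = $1,004,351
Orrin Falls School District: $1,004,351 × 0.02511 = $25,219.25361
Redhawk Township: ($1,004,351 − $138,000) × 0.00234 = $866,351 × 0.00234 = $2,027.26134
City of Bellmead: ($1,004,351 − $138,000) × 0.00263 = $866,351 × 0.00263 = $2,278.50313
Total = $29,525.01808

$29,525.02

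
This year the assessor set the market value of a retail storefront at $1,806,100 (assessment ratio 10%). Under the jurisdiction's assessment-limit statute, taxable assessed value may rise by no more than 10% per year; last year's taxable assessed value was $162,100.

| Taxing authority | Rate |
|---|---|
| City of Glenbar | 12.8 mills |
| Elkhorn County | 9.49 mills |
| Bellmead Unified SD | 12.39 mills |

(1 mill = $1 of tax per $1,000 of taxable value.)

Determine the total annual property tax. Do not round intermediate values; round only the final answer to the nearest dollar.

$6,184

Uncapped assessed value = $1,806,100 × 0.1 = $180,610
Cap limit = $162,100 × 1.1 = $178,310
Taxable assessed value = min($180,610, $178,310) = $178,310 (cap binds)
City of Glenbar: $178,310 × 0.0128 = $2,282.368
Elkhorn County: $178,310 × 0.00949 = $1,692.1619
Bellmead Unified SD: $178,310 × 0.01239 = $2,209.2609
Total = $6,183.7908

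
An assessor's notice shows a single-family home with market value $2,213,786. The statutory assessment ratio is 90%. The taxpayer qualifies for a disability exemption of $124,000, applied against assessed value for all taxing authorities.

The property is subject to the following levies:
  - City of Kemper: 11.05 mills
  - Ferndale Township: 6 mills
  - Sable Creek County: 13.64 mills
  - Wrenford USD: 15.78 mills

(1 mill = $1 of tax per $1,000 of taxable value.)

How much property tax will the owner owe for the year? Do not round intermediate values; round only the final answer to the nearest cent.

Assessed value = $2,213,786 × 0.9 = $1,992,407.4
Taxable value = $1,992,407.4 − $124,000 = $1,868,407.4
City of Kemper: $1,868,407.4 × 0.01105 = $20,645.90177
Ferndale Township: $1,868,407.4 × 0.006 = $11,210.4444
Sable Creek County: $1,868,407.4 × 0.01364 = $25,485.076936
Wrenford USD: $1,868,407.4 × 0.01578 = $29,483.468772
Total = $20,645.90177 + $11,210.4444 + $25,485.076936 + $29,483.468772 = $86,824.891878

$86,824.89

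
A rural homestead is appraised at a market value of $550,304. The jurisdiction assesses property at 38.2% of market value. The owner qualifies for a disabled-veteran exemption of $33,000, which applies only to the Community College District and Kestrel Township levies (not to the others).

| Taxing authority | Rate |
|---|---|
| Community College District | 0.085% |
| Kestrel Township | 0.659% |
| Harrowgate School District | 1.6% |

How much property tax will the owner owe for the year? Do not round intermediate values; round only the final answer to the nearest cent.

Assessed value = $550,304 × 0.382 = $210,216.128
Community College District: ($210,216.128 − $33,000) × 0.00085 = $177,216.128 × 0.00085 = $150.6337088
Kestrel Township: ($210,216.128 − $33,000) × 0.00659 = $177,216.128 × 0.00659 = $1,167.85428352
Harrowgate School District: $210,216.128 × 0.016 = $3,363.458048
Total = $4,681.94604032

$4,681.95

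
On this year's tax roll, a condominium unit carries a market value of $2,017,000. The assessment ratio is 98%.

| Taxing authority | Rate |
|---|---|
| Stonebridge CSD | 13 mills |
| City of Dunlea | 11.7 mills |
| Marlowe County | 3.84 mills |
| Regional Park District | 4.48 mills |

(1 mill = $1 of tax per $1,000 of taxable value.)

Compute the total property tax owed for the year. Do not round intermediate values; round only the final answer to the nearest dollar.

Assessed value = $2,017,000 × 0.98 = $1,976,660
Stonebridge CSD: $1,976,660 × 0.013 = $25,696.58
City of Dunlea: $1,976,660 × 0.0117 = $23,126.922
Marlowe County: $1,976,660 × 0.00384 = $7,590.3744
Regional Park District: $1,976,660 × 0.00448 = $8,855.4368
Total = $25,696.58 + $23,126.922 + $7,590.3744 + $8,855.4368 = $65,269.3132

$65,269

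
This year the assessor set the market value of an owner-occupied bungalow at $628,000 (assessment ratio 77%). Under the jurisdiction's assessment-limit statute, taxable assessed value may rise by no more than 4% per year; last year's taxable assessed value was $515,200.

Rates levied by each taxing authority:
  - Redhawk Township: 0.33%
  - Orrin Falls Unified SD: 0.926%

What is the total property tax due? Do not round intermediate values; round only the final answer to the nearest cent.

Uncapped assessed value = $628,000 × 0.77 = $483,560
Cap limit = $515,200 × 1.04 = $535,808
Taxable assessed value = min($483,560, $535,808) = $483,560 (cap does not bind)
Redhawk Township: $483,560 × 0.0033 = $1,595.748
Orrin Falls Unified SD: $483,560 × 0.00926 = $4,477.7656
Total = $6,073.5136

$6,073.51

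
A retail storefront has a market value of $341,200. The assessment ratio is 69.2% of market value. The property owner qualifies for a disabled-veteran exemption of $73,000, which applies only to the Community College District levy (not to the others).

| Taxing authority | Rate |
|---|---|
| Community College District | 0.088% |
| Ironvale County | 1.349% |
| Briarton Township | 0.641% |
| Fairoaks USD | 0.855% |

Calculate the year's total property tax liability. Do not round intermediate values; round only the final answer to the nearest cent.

$6,860.88

Assessed value = $341,200 × 0.692 = $236,110.4
Community College District: ($236,110.4 − $73,000) × 0.00088 = $163,110.4 × 0.00088 = $143.537152
Ironvale County: $236,110.4 × 0.01349 = $3,185.129296
Briarton Township: $236,110.4 × 0.00641 = $1,513.467664
Fairoaks USD: $236,110.4 × 0.00855 = $2,018.74392
Total = $6,860.878032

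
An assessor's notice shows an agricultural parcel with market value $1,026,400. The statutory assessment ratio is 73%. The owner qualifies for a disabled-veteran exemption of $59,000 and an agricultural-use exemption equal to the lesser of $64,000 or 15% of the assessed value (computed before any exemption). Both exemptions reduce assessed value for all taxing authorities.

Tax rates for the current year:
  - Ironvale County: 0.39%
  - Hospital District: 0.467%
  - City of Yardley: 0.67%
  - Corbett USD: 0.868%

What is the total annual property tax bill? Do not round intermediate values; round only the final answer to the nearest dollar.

Assessed value = $1,026,400 × 0.73 = $749,272
Agricultural-use exemption = min($64,000, 15% × $749,272) = min($64,000, $112,390.8) = $64,000 (dollar cap binds)
Taxable value = $749,272 − $59,000 − $64,000 = $626,272
Ironvale County: $626,272 × 0.0039 = $2,442.4608
Hospital District: $626,272 × 0.00467 = $2,924.69024
City of Yardley: $626,272 × 0.0067 = $4,196.0224
Corbett USD: $626,272 × 0.00868 = $5,436.04096
Total = $14,999.2144

$14,999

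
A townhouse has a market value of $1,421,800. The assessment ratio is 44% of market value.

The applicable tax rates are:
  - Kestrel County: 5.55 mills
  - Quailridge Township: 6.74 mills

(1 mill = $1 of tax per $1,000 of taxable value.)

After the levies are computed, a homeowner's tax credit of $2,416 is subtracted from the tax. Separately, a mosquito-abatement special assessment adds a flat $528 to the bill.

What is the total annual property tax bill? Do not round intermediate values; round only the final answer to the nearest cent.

Assessed value = $1,421,800 × 0.44 = $625,592
Kestrel County: $625,592 × 0.00555 = $3,472.0356
Quailridge Township: $625,592 × 0.00674 = $4,216.49008
Levies subtotal = $7,688.52568
After credit = $7,688.52568 − $2,416 = $5,272.52568
Total = $5,272.52568 + $528 = $5,800.52568

$5,800.53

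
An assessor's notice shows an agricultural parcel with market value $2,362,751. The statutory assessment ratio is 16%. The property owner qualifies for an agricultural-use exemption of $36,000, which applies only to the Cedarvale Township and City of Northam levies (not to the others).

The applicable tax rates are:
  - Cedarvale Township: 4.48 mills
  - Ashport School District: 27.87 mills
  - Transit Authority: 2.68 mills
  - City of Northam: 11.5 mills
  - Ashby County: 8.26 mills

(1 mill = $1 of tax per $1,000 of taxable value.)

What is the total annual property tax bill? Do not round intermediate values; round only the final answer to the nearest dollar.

$20,138

Assessed value = $2,362,751 × 0.16 = $378,040.16
Cedarvale Township: ($378,040.16 − $36,000) × 0.00448 = $342,040.16 × 0.00448 = $1,532.3399168
Ashport School District: $378,040.16 × 0.02787 = $10,535.9792592
Transit Authority: $378,040.16 × 0.00268 = $1,013.1476288
City of Northam: ($378,040.16 − $36,000) × 0.0115 = $342,040.16 × 0.0115 = $3,933.46184
Ashby County: $378,040.16 × 0.00826 = $3,122.6117216
Total = $20,137.5403664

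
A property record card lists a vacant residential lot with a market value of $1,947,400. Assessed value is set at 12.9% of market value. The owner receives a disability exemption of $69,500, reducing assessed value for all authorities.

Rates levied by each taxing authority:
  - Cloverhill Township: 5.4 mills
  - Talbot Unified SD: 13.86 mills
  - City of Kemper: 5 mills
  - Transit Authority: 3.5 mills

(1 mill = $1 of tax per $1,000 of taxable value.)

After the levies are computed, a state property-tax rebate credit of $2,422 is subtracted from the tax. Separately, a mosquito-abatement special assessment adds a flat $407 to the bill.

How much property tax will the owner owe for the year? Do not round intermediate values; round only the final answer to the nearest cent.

Assessed value = $1,947,400 × 0.129 = $251,214.6
Taxable value = $251,214.6 − $69,500 = $181,714.6
Cloverhill Township: $181,714.6 × 0.0054 = $981.25884
Talbot Unified SD: $181,714.6 × 0.01386 = $2,518.564356
City of Kemper: $181,714.6 × 0.005 = $908.573
Transit Authority: $181,714.6 × 0.0035 = $636.0011
Levies subtotal = $5,044.397296
After credit = $5,044.397296 − $2,422 = $2,622.397296
Total = $2,622.397296 + $407 = $3,029.397296

$3,029.40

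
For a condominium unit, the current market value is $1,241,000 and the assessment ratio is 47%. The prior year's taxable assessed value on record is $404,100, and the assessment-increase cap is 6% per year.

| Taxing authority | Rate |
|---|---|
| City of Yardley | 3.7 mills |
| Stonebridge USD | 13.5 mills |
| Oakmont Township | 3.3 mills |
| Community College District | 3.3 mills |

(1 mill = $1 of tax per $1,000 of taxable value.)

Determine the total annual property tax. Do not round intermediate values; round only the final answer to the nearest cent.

Uncapped assessed value = $1,241,000 × 0.47 = $583,270
Cap limit = $404,100 × 1.06 = $428,346
Taxable assessed value = min($583,270, $428,346) = $428,346 (cap binds)
City of Yardley: $428,346 × 0.0037 = $1,584.8802
Stonebridge USD: $428,346 × 0.0135 = $5,782.671
Oakmont Township: $428,346 × 0.0033 = $1,413.5418
Community College District: $428,346 × 0.0033 = $1,413.5418
Total = $10,194.6348

$10,194.63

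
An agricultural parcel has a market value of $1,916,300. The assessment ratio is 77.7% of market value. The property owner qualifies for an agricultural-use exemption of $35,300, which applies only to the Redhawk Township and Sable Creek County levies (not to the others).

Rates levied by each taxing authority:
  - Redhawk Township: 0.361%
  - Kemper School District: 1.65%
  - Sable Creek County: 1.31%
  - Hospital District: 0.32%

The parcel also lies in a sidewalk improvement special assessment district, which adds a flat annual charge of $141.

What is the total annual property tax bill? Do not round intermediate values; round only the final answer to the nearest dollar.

Assessed value = $1,916,300 × 0.777 = $1,488,965.1
Redhawk Township: ($1,488,965.1 − $35,300) × 0.00361 = $1,453,665.1 × 0.00361 = $5,247.731011
Kemper School District: $1,488,965.1 × 0.0165 = $24,567.92415
Sable Creek County: ($1,488,965.1 − $35,300) × 0.0131 = $1,453,665.1 × 0.0131 = $19,043.01281
Hospital District: $1,488,965.1 × 0.0032 = $4,764.68832
Levies subtotal = $53,623.356291
Total = $53,623.356291 + $141 = $53,764.356291

$53,764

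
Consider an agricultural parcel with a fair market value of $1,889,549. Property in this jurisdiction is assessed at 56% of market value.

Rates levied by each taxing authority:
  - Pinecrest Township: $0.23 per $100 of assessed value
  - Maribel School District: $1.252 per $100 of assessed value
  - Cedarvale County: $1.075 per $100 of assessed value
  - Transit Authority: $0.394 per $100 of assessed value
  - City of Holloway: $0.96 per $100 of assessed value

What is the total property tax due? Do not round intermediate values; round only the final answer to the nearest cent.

$41,384.15

Assessed value = $1,889,549 × 0.56 = $1,058,147.44
Pinecrest Township: $1,058,147.44 × 0.0023 = $2,433.739112
Maribel School District: $1,058,147.44 × 0.01252 = $13,248.0059488
Cedarvale County: $1,058,147.44 × 0.01075 = $11,375.08498
Transit Authority: $1,058,147.44 × 0.00394 = $4,169.1009136
City of Holloway: $1,058,147.44 × 0.0096 = $10,158.215424
Total = $2,433.739112 + $13,248.0059488 + $11,375.08498 + $4,169.1009136 + $10,158.215424 = $41,384.1463784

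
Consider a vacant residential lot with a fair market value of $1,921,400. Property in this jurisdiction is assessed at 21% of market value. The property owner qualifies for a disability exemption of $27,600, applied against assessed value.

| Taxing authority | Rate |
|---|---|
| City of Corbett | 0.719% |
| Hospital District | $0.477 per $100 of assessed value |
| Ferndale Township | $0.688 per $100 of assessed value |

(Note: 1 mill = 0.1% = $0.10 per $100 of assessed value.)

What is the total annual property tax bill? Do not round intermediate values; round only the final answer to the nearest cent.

$7,081.84

Assessed value = $1,921,400 × 0.21 = $403,494
Taxable value = $403,494 − $27,600 = $375,894
City of Corbett: $375,894 × 0.00719 = $2,702.67786
Hospital District: $375,894 × 0.00477 = $1,793.01438
Ferndale Township: $375,894 × 0.00688 = $2,586.15072
Total = $7,081.84296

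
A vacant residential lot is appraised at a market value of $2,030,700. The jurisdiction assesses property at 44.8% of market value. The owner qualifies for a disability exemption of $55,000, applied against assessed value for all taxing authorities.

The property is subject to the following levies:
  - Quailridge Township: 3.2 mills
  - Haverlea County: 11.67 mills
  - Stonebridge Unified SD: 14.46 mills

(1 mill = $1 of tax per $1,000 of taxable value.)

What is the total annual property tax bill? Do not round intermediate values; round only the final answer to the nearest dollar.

$25,070

Assessed value = $2,030,700 × 0.448 = $909,753.6
Taxable value = $909,753.6 − $55,000 = $854,753.6
Quailridge Township: $854,753.6 × 0.0032 = $2,735.21152
Haverlea County: $854,753.6 × 0.01167 = $9,974.974512
Stonebridge Unified SD: $854,753.6 × 0.01446 = $12,359.737056
Total = $2,735.21152 + $9,974.974512 + $12,359.737056 = $25,069.923088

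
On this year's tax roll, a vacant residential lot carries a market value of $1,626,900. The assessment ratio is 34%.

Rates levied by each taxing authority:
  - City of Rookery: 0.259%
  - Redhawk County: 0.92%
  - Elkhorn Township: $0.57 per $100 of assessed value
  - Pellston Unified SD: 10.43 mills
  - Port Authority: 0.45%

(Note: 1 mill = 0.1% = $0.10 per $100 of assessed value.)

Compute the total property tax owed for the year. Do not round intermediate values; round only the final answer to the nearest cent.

Assessed value = $1,626,900 × 0.34 = $553,146
City of Rookery: $553,146 × 0.00259 = $1,432.64814
Redhawk County: $553,146 × 0.0092 = $5,088.9432
Elkhorn Township: $553,146 × 0.0057 = $3,152.9322
Pellston Unified SD: $553,146 × 0.01043 = $5,769.31278
Port Authority: $553,146 × 0.0045 = $2,489.157
Total = $17,932.99332

$17,932.99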